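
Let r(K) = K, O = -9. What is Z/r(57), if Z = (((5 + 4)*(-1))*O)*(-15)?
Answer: -405/19 ≈ -21.316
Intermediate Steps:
Z = -1215 (Z = (((5 + 4)*(-1))*(-9))*(-15) = ((9*(-1))*(-9))*(-15) = -9*(-9)*(-15) = 81*(-15) = -1215)
Z/r(57) = -1215/57 = -1215*1/57 = -405/19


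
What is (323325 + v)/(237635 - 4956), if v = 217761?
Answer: 541086/232679 ≈ 2.3255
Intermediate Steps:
(323325 + v)/(237635 - 4956) = (323325 + 217761)/(237635 - 4956) = 541086/232679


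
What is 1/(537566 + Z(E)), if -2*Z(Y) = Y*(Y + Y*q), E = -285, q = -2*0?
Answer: 2/993907 ≈ 2.0123e-6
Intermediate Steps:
q = 0
Z(Y) = -Y**2/2 (Z(Y) = -Y*(Y + Y*0)/2 = -Y*(Y + 0)/2 = -Y*Y/2 = -Y**2/2)
1/(537566 + Z(E)) = 1/(537566 - 1/2*(-285)**2) = 1/(537566 - 1/2*81225) = 1/(537566 - 81225/2) = 1/(993907/2) = 2/993907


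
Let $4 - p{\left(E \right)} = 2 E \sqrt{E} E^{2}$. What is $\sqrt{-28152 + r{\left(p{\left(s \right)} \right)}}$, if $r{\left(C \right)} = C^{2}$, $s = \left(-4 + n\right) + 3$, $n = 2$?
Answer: $2 i \sqrt{7037} \approx 167.77 i$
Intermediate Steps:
$s = 1$ ($s = \left(-4 + 2\right) + 3 = -2 + 3 = 1$)
$p{\left(E \right)} = 4 - 2 E^{\frac{7}{2}}$ ($p{\left(E \right)} = 4 - 2 E \sqrt{E} E^{2} = 4 - 2 E^{\frac{3}{2}} E^{2} = 4 - 2 E^{\frac{7}{2}}$)
$\sqrt{-28152 + r{\left(p{\left(s \right)} \right)}} = \sqrt{-28152 + \left(4 - 2 \cdot 1^{\frac{7}{2}}\right)^{2}} = \sqrt{-28152 + \left(4 - 2\right)^{2}} = \sqrt{-28152 + 2^{2}} = \sqrt{-28152 + 4} = \sqrt{-28148} = 2 i \sqrt{7037}$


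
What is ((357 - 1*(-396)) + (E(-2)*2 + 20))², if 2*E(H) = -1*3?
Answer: 592900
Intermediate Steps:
E(H) = -3/2 (E(H) = (-1*3)/2 = (½)*(-3) = -3/2)
((357 - 1*(-396)) + (E(-2)*2 + 20))² = ((357 - 1*(-396)) + (-3/2*2 + 20))² = ((357 + 396) + (-3 + 20))² = (753 + 17)² = 770² = 592900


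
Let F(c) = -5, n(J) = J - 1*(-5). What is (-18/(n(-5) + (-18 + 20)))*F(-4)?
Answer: 45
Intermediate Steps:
n(J) = 5 + J (n(J) = J + 5 = 5 + J)
(-18/(n(-5) + (-18 + 20)))*F(-4) = -18/((5 - 5) + (-18 + 20))*(-5) = -18/(0 + 2)*(-5) = -18/2*(-5) = -18*1/2*(-5) = -9*(-5) = 45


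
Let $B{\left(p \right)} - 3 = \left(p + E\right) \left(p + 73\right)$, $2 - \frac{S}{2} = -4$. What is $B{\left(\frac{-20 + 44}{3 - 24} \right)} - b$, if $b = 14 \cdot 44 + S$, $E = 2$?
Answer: $- \frac{27607}{49} \approx -563.41$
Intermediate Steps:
$S = 12$ ($S = 4 - -8 = 4 + 8 = 12$)
$B{\left(p \right)} = 3 + \left(2 + p\right) \left(73 + p\right)$ ($B{\left(p \right)} = 3 + \left(p + 2\right) \left(p + 73\right) = 3 + \left(2 + p\right) \left(73 + p\right)$)
$b = 628$ ($b = 14 \cdot 44 + 12 = 616 + 12 = 628$)
$B{\left(\frac{-20 + 44}{3 - 24} \right)} - b = \left(149 + \left(\frac{-20 + 44}{3 - 24}\right)^{2} + 75 \frac{-20 + 44}{3 - 24}\right) - 628 = \left(149 + \left(\frac{24}{-21}\right)^{2} + 75 \frac{24}{-21}\right) - 628 = \left(149 + \left(24 \left(- \frac{1}{21}\right)\right)^{2} + 75 \cdot 24 \left(- \frac{1}{21}\right)\right) - 628 = \left(149 + \left(- \frac{8}{7}\right)^{2} + 75 \left(- \frac{8}{7}\right)\right) - 628 = \left(149 + \frac{64}{49} - \frac{600}{7}\right) - 628 = \frac{3165}{49} - 628 = - \frac{27607}{49}$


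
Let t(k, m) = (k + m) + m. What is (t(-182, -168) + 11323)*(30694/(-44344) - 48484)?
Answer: -11615403038975/22172 ≈ -5.2388e+8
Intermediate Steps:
t(k, m) = k + 2*m
(t(-182, -168) + 11323)*(30694/(-44344) - 48484) = ((-182 + 2*(-168)) + 11323)*(30694/(-44344) - 48484) = ((-182 - 336) + 11323)*(30694*(-1/44344) - 48484) = (-518 + 11323)*(-15347/22172 - 48484) = 10805*(-1075002595/22172) = -11615403038975/22172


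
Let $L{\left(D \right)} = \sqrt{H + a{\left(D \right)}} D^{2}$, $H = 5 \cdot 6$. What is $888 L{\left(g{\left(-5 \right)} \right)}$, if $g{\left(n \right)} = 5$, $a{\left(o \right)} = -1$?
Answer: $22200 \sqrt{29} \approx 1.1955 \cdot 10^{5}$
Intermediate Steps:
$H = 30$
$L{\left(D \right)} = \sqrt{29} D^{2}$ ($L{\left(D \right)} = \sqrt{30 - 1} D^{2} = \sqrt{29} D^{2}$)
$888 L{\left(g{\left(-5 \right)} \right)} = 888 \sqrt{29} \cdot 5^{2} = 888 \sqrt{29} \cdot 25 = 888 \cdot 25 \sqrt{29} = 22200 \sqrt{29}$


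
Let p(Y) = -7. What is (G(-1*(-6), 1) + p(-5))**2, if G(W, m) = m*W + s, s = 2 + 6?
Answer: 49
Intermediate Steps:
s = 8
G(W, m) = 8 + W*m (G(W, m) = m*W + 8 = W*m + 8 = 8 + W*m)
(G(-1*(-6), 1) + p(-5))**2 = ((8 - 1*(-6)*1) - 7)**2 = ((8 + 6*1) - 7)**2 = ((8 + 6) - 7)**2 = (14 - 7)**2 = 7**2 = 49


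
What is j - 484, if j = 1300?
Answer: 816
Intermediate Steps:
j - 484 = 1300 - 484 = 816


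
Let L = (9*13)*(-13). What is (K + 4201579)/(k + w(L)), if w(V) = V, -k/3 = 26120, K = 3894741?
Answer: -8096320/79881 ≈ -101.35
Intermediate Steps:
k = -78360 (k = -3*26120 = -78360)
L = -1521 (L = 117*(-13) = -1521)
(K + 4201579)/(k + w(L)) = (3894741 + 4201579)/(-78360 - 1521) = 8096320/(-79881) = 8096320*(-1/79881) = -8096320/79881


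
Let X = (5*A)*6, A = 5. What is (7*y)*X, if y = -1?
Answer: -1050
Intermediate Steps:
X = 150 (X = (5*5)*6 = 25*6 = 150)
(7*y)*X = (7*(-1))*150 = -7*150 = -1050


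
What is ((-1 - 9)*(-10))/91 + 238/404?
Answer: 31029/18382 ≈ 1.6880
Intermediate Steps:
((-1 - 9)*(-10))/91 + 238/404 = -10*(-10)*(1/91) + 238*(1/404) = 100*(1/91) + 119/202 = 100/91 + 119/202 = 31029/18382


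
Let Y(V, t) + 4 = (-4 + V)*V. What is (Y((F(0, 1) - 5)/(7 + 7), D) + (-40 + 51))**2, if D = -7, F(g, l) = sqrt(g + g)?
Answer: 2812329/38416 ≈ 73.207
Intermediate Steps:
F(g, l) = sqrt(2)*sqrt(g) (F(g, l) = sqrt(2*g) = sqrt(2)*sqrt(g))
Y(V, t) = -4 + V*(-4 + V) (Y(V, t) = -4 + (-4 + V)*V = -4 + V*(-4 + V))
(Y((F(0, 1) - 5)/(7 + 7), D) + (-40 + 51))**2 = ((-4 + ((sqrt(2)*sqrt(0) - 5)/(7 + 7))**2 - 4*(sqrt(2)*sqrt(0) - 5)/(7 + 7)) + (-40 + 51))**2 = ((-4 + ((sqrt(2)*0 - 5)/14)**2 - 4*(sqrt(2)*0 - 5)/14) + 11)**2 = ((-4 + ((0 - 5)*(1/14))**2 - 4*(0 - 5)/14) + 11)**2 = ((-4 + (-5*1/14)**2 - (-20)/14) + 11)**2 = ((-4 + (-5/14)**2 - 4*(-5/14)) + 11)**2 = ((-4 + 25/196 + 10/7) + 11)**2 = (-479/196 + 11)**2 = (1677/196)**2 = 2812329/38416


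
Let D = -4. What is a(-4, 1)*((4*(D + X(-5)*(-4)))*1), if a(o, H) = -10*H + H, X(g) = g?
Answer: -576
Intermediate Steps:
a(o, H) = -9*H
a(-4, 1)*((4*(D + X(-5)*(-4)))*1) = (-9*1)*((4*(-4 - 5*(-4)))*1) = -9*4*(-4 + 20) = -9*4*16 = -576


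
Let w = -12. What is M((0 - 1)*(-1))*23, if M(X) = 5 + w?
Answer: -161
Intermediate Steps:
M(X) = -7 (M(X) = 5 - 12 = -7)
M((0 - 1)*(-1))*23 = -7*23 = -161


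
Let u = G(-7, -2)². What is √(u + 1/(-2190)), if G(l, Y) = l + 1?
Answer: √172657410/2190 ≈ 6.0000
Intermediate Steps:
G(l, Y) = 1 + l
u = 36 (u = (1 - 7)² = (-6)² = 36)
√(u + 1/(-2190)) = √(36 + 1/(-2190)) = √(36 - 1/2190) = √(78839/2190) = √172657410/2190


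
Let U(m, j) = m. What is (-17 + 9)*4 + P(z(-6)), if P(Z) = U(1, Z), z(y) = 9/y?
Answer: -31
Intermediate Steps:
P(Z) = 1
(-17 + 9)*4 + P(z(-6)) = (-17 + 9)*4 + 1 = -8*4 + 1 = -32 + 1 = -31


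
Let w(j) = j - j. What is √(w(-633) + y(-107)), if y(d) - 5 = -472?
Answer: I*√467 ≈ 21.61*I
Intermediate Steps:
y(d) = -467 (y(d) = 5 - 472 = -467)
w(j) = 0
√(w(-633) + y(-107)) = √(0 - 467) = √(-467) = I*√467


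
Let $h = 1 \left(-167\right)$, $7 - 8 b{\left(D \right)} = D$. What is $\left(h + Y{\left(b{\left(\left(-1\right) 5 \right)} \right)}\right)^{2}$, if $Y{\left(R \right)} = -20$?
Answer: $34969$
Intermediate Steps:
$b{\left(D \right)} = \frac{7}{8} - \frac{D}{8}$
$h = -167$
$\left(h + Y{\left(b{\left(\left(-1\right) 5 \right)} \right)}\right)^{2} = \left(-167 - 20\right)^{2} = \left(-187\right)^{2} = 34969$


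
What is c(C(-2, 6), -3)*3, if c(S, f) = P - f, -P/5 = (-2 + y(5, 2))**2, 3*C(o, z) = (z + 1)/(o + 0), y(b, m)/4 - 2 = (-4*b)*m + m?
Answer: -319731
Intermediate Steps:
y(b, m) = 8 + 4*m - 16*b*m (y(b, m) = 8 + 4*((-4*b)*m + m) = 8 + 4*(-4*b*m + m) = 8 + 4*(m - 4*b*m) = 8 + (4*m - 16*b*m) = 8 + 4*m - 16*b*m)
C(o, z) = (1 + z)/(3*o) (C(o, z) = ((z + 1)/(o + 0))/3 = ((1 + z)/o)/3 = (1 + z)/(3*o))
P = -106580 (P = -5*(-2 + (8 + 4*2 - 16*5*2))**2 = -5*(-2 + (8 + 8 - 160))**2 = -5*(-2 - 144)**2 = -5*(-146)**2 = -5*21316 = -106580)
c(S, f) = -106580 - f
c(C(-2, 6), -3)*3 = (-106580 - 1*(-3))*3 = (-106580 + 3)*3 = -106577*3 = -319731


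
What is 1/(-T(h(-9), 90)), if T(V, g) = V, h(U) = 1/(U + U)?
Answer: 18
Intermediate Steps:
h(U) = 1/(2*U)
1/(-T(h(-9), 90)) = 1/(-1/(2*(-9))) = 1/(-(-1)/(2*9)) = 1/(-1*(-1/18)) = 1/(1/18) = 18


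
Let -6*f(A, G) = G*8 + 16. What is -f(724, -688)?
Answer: -2744/3 ≈ -914.67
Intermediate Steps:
f(A, G) = -8/3 - 4*G/3 (f(A, G) = -(G*8 + 16)/6 = -(8*G + 16)/6 = -(16 + 8*G)/6 = -8/3 - 4*G/3)
-f(724, -688) = -(-8/3 - 4/3*(-688)) = -(-8/3 + 2752/3) = -1*2744/3 = -2744/3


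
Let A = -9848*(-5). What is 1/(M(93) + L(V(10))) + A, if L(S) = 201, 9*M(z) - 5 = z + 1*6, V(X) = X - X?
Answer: 94196129/1913 ≈ 49240.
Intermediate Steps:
V(X) = 0
A = 49240
M(z) = 11/9 + z/9 (M(z) = 5/9 + (z + 1*6)/9 = 5/9 + (z + 6)/9 = 5/9 + (6 + z)/9 = 5/9 + (⅔ + z/9) = 11/9 + z/9)
1/(M(93) + L(V(10))) + A = 1/((11/9 + (⅑)*93) + 201) + 49240 = 1/((11/9 + 31/3) + 201) + 49240 = 1/(104/9 + 201) + 49240 = 1/(1913/9) + 49240 = 9/1913 + 49240 = 94196129/1913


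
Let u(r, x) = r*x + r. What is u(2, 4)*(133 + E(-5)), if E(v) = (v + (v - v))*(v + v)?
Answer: 1830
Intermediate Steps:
u(r, x) = r + r*x
E(v) = 2*v² (E(v) = (v + 0)*(2*v) = v*(2*v) = 2*v²)
u(2, 4)*(133 + E(-5)) = (2*(1 + 4))*(133 + 2*(-5)²) = (2*5)*(133 + 2*25) = 10*(133 + 50) = 10*183 = 1830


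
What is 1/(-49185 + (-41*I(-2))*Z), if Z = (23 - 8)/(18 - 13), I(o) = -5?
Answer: -1/48570 ≈ -2.0589e-5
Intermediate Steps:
Z = 3 (Z = 15/5 = 15*(1/5) = 3)
1/(-49185 + (-41*I(-2))*Z) = 1/(-49185 - 41*(-5)*3) = 1/(-49185 + 205*3) = 1/(-49185 + 615) = 1/(-48570) = -1/48570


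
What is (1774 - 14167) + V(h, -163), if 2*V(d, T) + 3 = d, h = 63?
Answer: -12363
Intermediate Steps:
V(d, T) = -3/2 + d/2
(1774 - 14167) + V(h, -163) = (1774 - 14167) + (-3/2 + (½)*63) = -12393 + (-3/2 + 63/2) = -12393 + 30 = -12363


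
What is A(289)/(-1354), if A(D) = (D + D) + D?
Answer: -867/1354 ≈ -0.64032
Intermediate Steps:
A(D) = 3*D (A(D) = 2*D + D = 3*D)
A(289)/(-1354) = (3*289)/(-1354) = 867*(-1/1354) = -867/1354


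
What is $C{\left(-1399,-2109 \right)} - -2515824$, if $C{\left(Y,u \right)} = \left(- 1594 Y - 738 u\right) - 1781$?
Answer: $6300491$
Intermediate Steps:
$C{\left(Y,u \right)} = -1781 - 1594 Y - 738 u$
$C{\left(-1399,-2109 \right)} - -2515824 = \left(-1781 - -2230006 - -1556442\right) - -2515824 = \left(-1781 + 2230006 + 1556442\right) + 2515824 = 3784667 + 2515824 = 6300491$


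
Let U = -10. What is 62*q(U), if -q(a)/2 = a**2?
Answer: -12400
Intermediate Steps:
q(a) = -2*a**2
62*q(U) = 62*(-2*(-10)**2) = 62*(-2*100) = 62*(-200) = -12400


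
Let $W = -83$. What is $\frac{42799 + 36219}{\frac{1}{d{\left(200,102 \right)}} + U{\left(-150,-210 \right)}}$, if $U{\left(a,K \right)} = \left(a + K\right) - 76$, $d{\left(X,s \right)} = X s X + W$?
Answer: $- \frac{322386881506}{1778843811} \approx -181.23$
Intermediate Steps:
$d{\left(X,s \right)} = -83 + s X^{2}$ ($d{\left(X,s \right)} = X s X - 83 = s X^{2} - 83 = -83 + s X^{2}$)
$U{\left(a,K \right)} = -76 + K + a$ ($U{\left(a,K \right)} = \left(K + a\right) - 76 = -76 + K + a$)
$\frac{42799 + 36219}{\frac{1}{d{\left(200,102 \right)}} + U{\left(-150,-210 \right)}} = \frac{42799 + 36219}{\frac{1}{-83 + 102 \cdot 200^{2}} - 436} = \frac{79018}{\frac{1}{-83 + 102 \cdot 40000} - 436} = \frac{79018}{\frac{1}{-83 + 4080000} - 436} = \frac{79018}{\frac{1}{4079917} - 436} = \frac{79018}{- \frac{1778843811}{4079917}} = 79018 \left(- \frac{4079917}{1778843811}\right) = - \frac{322386881506}{1778843811}$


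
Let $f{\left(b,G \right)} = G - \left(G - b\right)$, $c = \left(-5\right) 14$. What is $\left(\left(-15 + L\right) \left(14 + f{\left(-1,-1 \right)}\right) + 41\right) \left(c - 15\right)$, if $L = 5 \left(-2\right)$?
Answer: $24140$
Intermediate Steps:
$L = -10$
$c = -70$
$f{\left(b,G \right)} = b$
$\left(\left(-15 + L\right) \left(14 + f{\left(-1,-1 \right)}\right) + 41\right) \left(c - 15\right) = \left(\left(-15 - 10\right) \left(14 - 1\right) + 41\right) \left(-70 - 15\right) = \left(\left(-25\right) 13 + 41\right) \left(-85\right) = \left(-325 + 41\right) \left(-85\right) = \left(-284\right) \left(-85\right) = 24140$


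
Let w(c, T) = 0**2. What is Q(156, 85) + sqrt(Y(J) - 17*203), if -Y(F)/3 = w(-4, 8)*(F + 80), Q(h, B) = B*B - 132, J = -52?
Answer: 7093 + I*sqrt(3451) ≈ 7093.0 + 58.745*I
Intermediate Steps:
w(c, T) = 0
Q(h, B) = -132 + B**2 (Q(h, B) = B**2 - 132 = -132 + B**2)
Y(F) = 0 (Y(F) = -0*(F + 80) = -0*(80 + F) = -3*0 = 0)
Q(156, 85) + sqrt(Y(J) - 17*203) = (-132 + 85**2) + sqrt(0 - 17*203) = (-132 + 7225) + sqrt(0 - 3451) = 7093 + sqrt(-3451) = 7093 + I*sqrt(3451)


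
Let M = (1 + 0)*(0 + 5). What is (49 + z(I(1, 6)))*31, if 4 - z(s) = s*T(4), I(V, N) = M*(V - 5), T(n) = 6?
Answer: 5363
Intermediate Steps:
M = 5 (M = 1*5 = 5)
I(V, N) = -25 + 5*V (I(V, N) = 5*(V - 5) = 5*(-5 + V) = -25 + 5*V)
z(s) = 4 - 6*s (z(s) = 4 - s*6 = 4 - 6*s)
(49 + z(I(1, 6)))*31 = (49 + (4 - 6*(-25 + 5*1)))*31 = (49 + (4 - 6*(-25 + 5)))*31 = (49 + (4 - 6*(-20)))*31 = (49 + (4 + 120))*31 = (49 + 124)*31 = 173*31 = 5363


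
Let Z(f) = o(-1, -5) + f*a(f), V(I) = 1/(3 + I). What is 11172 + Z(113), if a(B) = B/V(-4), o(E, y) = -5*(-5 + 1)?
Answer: -1577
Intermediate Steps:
o(E, y) = 20 (o(E, y) = -5*(-4) = 20)
a(B) = -B (a(B) = B/(1/(3 - 4)) = B/(1/(-1)) = B/(-1) = B*(-1) = -B)
Z(f) = 20 - f² (Z(f) = 20 + f*(-f) = 20 - f²)
11172 + Z(113) = 11172 + (20 - 1*113²) = 11172 + (20 - 1*12769) = 11172 + (20 - 12769) = 11172 - 12749 = -1577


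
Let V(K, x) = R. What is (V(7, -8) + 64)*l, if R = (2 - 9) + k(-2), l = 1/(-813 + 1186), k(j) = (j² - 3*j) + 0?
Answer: 67/373 ≈ 0.17962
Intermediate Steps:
k(j) = j² - 3*j
l = 1/373 ≈ 0.0026810
R = 3 (R = (2 - 9) - 2*(-3 - 2) = -7 - 2*(-5) = -7 + 10 = 3)
V(K, x) = 3
(V(7, -8) + 64)*l = (3 + 64)*(1/373) = 67*(1/373) = 67/373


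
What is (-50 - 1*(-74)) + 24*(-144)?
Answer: -3432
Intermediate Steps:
(-50 - 1*(-74)) + 24*(-144) = (-50 + 74) - 3456 = 24 - 3456 = -3432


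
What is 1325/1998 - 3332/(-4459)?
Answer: 256439/181818 ≈ 1.4104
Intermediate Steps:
1325/1998 - 3332/(-4459) = 1325*(1/1998) - 3332*(-1/4459) = 1325/1998 + 68/91 = 256439/181818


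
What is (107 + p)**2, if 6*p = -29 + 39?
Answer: 106276/9 ≈ 11808.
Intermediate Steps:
p = 5/3 (p = (-29 + 39)/6 = (1/6)*10 = 5/3 ≈ 1.6667)
(107 + p)**2 = (107 + 5/3)**2 = (326/3)**2 = 106276/9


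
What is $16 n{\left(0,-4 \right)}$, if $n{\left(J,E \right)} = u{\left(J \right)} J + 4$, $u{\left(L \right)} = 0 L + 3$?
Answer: $64$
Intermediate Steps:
$u{\left(L \right)} = 3$ ($u{\left(L \right)} = 0 + 3 = 3$)
$n{\left(J,E \right)} = 4 + 3 J$ ($n{\left(J,E \right)} = 3 J + 4 = 4 + 3 J$)
$16 n{\left(0,-4 \right)} = 16 \left(4 + 3 \cdot 0\right) = 16 \left(4 + 0\right) = 16 \cdot 4 = 64$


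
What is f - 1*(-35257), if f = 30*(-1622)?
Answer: -13403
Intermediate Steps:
f = -48660
f - 1*(-35257) = -48660 - 1*(-35257) = -48660 + 35257 = -13403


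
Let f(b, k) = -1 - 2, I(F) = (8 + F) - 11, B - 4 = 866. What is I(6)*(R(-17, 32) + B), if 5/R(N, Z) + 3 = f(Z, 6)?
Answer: 5215/2 ≈ 2607.5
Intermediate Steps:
B = 870 (B = 4 + 866 = 870)
I(F) = -3 + F
f(b, k) = -3
R(N, Z) = -⅚ (R(N, Z) = 5/(-3 - 3) = 5/(-6) = 5*(-⅙) = -⅚)
I(6)*(R(-17, 32) + B) = (-3 + 6)*(-⅚ + 870) = 3*(5215/6) = 5215/2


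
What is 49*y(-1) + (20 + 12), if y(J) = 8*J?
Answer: -360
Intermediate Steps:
49*y(-1) + (20 + 12) = 49*(8*(-1)) + (20 + 12) = 49*(-8) + 32 = -392 + 32 = -360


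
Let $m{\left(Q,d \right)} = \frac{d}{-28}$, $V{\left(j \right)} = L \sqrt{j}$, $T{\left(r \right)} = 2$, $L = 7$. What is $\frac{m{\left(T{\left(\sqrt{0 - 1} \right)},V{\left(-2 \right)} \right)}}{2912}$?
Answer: $- \frac{i \sqrt{2}}{11648} \approx - 0.00012141 i$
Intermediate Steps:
$V{\left(j \right)} = 7 \sqrt{j}$
$m{\left(Q,d \right)} = - \frac{d}{28}$ ($m{\left(Q,d \right)} = d \left(- \frac{1}{28}\right) = - \frac{d}{28}$)
$\frac{m{\left(T{\left(\sqrt{0 - 1} \right)},V{\left(-2 \right)} \right)}}{2912} = \frac{\left(- \frac{1}{28}\right) 7 \sqrt{-2}}{2912} = - \frac{7 i \sqrt{2}}{28} \cdot \frac{1}{2912} = - \frac{i \sqrt{2}}{4} \cdot \frac{1}{2912} = - \frac{i \sqrt{2}}{11648}$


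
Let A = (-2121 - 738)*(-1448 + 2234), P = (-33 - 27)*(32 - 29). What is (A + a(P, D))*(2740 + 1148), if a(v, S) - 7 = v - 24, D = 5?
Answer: -8737778448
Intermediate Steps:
P = -180 (P = -60*3 = -180)
a(v, S) = -17 + v (a(v, S) = 7 + (v - 24) = 7 + (-24 + v) = -17 + v)
A = -2247174 (A = -2859*786 = -2247174)
(A + a(P, D))*(2740 + 1148) = (-2247174 + (-17 - 180))*(2740 + 1148) = (-2247174 - 197)*3888 = -2247371*3888 = -8737778448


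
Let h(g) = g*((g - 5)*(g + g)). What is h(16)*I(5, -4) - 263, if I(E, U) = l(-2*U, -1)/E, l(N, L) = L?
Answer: -6947/5 ≈ -1389.4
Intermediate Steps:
I(E, U) = -1/E
h(g) = 2*g²*(-5 + g) (h(g) = g*((-5 + g)*(2*g)) = g*(2*g*(-5 + g)) = 2*g²*(-5 + g))
h(16)*I(5, -4) - 263 = (2*16²*(-5 + 16))*(-1/5) - 263 = (2*256*11)*(-1*⅕) - 263 = 5632*(-⅕) - 263 = -5632/5 - 263 = -6947/5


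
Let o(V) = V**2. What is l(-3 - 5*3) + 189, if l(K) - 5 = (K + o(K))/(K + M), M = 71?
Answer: 10588/53 ≈ 199.77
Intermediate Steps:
l(K) = 5 + (K + K**2)/(71 + K) (l(K) = 5 + (K + K**2)/(K + 71) = 5 + (K + K**2)/(71 + K))
l(-3 - 5*3) + 189 = (355 + (-3 - 5*3)**2 + 6*(-3 - 5*3))/(71 + (-3 - 5*3)) + 189 = (355 + (-3 - 15)**2 + 6*(-3 - 15))/(71 + (-3 - 15)) + 189 = (355 + (-18)**2 + 6*(-18))/(71 - 18) + 189 = (355 + 324 - 108)/53 + 189 = (1/53)*571 + 189 = 571/53 + 189 = 10588/53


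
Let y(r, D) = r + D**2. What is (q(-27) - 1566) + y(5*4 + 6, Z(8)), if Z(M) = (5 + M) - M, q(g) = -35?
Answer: -1550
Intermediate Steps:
Z(M) = 5
(q(-27) - 1566) + y(5*4 + 6, Z(8)) = (-35 - 1566) + ((5*4 + 6) + 5**2) = -1601 + ((20 + 6) + 25) = -1601 + (26 + 25) = -1601 + 51 = -1550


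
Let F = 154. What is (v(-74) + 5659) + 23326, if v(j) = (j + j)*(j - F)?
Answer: 62729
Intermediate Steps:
v(j) = 2*j*(-154 + j) (v(j) = (j + j)*(j - 1*154) = (2*j)*(j - 154) = (2*j)*(-154 + j) = 2*j*(-154 + j))
(v(-74) + 5659) + 23326 = (2*(-74)*(-154 - 74) + 5659) + 23326 = (2*(-74)*(-228) + 5659) + 23326 = (33744 + 5659) + 23326 = 39403 + 23326 = 62729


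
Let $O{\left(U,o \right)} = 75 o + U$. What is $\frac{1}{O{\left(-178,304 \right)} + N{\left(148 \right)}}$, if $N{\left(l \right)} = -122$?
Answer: $\frac{1}{22500} \approx 4.4444 \cdot 10^{-5}$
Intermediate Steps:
$O{\left(U,o \right)} = U + 75 o$
$\frac{1}{O{\left(-178,304 \right)} + N{\left(148 \right)}} = \frac{1}{\left(-178 + 75 \cdot 304\right) - 122} = \frac{1}{\left(-178 + 22800\right) - 122} = \frac{1}{22622 - 122} = \frac{1}{22500}$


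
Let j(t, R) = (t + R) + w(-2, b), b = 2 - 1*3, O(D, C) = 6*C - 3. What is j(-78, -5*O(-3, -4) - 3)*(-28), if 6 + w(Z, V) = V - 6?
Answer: -1148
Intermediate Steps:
O(D, C) = -3 + 6*C
b = -1 (b = 2 - 3 = -1)
w(Z, V) = -12 + V (w(Z, V) = -6 + (V - 6) = -6 + (-6 + V) = -12 + V)
j(t, R) = -13 + R + t (j(t, R) = (t + R) + (-12 - 1) = (R + t) - 13 = -13 + R + t)
j(-78, -5*O(-3, -4) - 3)*(-28) = (-13 + (-5*(-3 + 6*(-4)) - 3) - 78)*(-28) = (-13 + (-5*(-3 - 24) - 3) - 78)*(-28) = (-13 + (-5*(-27) - 3) - 78)*(-28) = (-13 + (135 - 3) - 78)*(-28) = (-13 + 132 - 78)*(-28) = 41*(-28) = -1148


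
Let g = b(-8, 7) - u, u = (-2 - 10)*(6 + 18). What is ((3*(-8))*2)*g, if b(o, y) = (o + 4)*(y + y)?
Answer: -11136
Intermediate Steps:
b(o, y) = 2*y*(4 + o) (b(o, y) = (4 + o)*(2*y) = 2*y*(4 + o))
u = -288 (u = -12*24 = -288)
g = 232 (g = 2*7*(4 - 8) - 1*(-288) = 2*7*(-4) + 288 = -56 + 288 = 232)
((3*(-8))*2)*g = ((3*(-8))*2)*232 = -24*2*232 = -48*232 = -11136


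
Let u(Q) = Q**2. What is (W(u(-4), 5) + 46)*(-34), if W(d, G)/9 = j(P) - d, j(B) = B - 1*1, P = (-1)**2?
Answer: 3332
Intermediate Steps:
P = 1
j(B) = -1 + B (j(B) = B - 1 = -1 + B)
W(d, G) = -9*d (W(d, G) = 9*((-1 + 1) - d) = 9*(0 - d) = 9*(-d) = -9*d)
(W(u(-4), 5) + 46)*(-34) = (-9*(-4)**2 + 46)*(-34) = (-9*16 + 46)*(-34) = (-144 + 46)*(-34) = -98*(-34) = 3332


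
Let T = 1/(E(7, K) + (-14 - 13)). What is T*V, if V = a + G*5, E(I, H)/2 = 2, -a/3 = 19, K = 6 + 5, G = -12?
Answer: 117/23 ≈ 5.0870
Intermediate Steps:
K = 11
a = -57 (a = -3*19 = -57)
E(I, H) = 4 (E(I, H) = 2*2 = 4)
T = -1/23 (T = 1/(4 + (-14 - 13)) = 1/(4 - 27) = 1/(-23) = -1/23 ≈ -0.043478)
V = -117 (V = -57 - 12*5 = -57 - 60 = -117)
T*V = -1/23*(-117) = 117/23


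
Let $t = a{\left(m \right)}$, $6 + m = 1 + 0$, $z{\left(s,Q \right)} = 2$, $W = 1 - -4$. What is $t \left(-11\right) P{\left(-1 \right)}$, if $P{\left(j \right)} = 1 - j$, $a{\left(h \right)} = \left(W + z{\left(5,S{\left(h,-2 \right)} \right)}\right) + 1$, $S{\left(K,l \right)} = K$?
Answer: $-176$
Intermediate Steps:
$W = 5$ ($W = 1 + 4 = 5$)
$m = -5$ ($m = -6 + \left(1 + 0\right) = -6 + 1 = -5$)
$a{\left(h \right)} = 8$ ($a{\left(h \right)} = \left(5 + 2\right) + 1 = 7 + 1 = 8$)
$t = 8$
$t \left(-11\right) P{\left(-1 \right)} = 8 \left(-11\right) \left(1 - -1\right) = - 88 \left(1 + 1\right) = \left(-88\right) 2 = -176$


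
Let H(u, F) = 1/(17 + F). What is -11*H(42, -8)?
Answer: -11/9 ≈ -1.2222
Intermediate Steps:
-11*H(42, -8) = -11/(17 - 8) = -11/9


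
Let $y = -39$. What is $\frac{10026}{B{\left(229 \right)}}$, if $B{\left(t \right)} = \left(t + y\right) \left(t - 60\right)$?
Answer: $\frac{5013}{16055} \approx 0.31224$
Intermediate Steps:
$B{\left(t \right)} = \left(-60 + t\right) \left(-39 + t\right)$ ($B{\left(t \right)} = \left(t - 39\right) \left(t - 60\right) = \left(-39 + t\right) \left(-60 + t\right) = \left(-60 + t\right) \left(-39 + t\right)$)
$\frac{10026}{B{\left(229 \right)}} = \frac{10026}{2340 + 229^{2} - 22671} = \frac{10026}{2340 + 52441 - 22671} = \frac{10026}{32110} = 10026 \cdot \frac{1}{32110} = \frac{5013}{16055}$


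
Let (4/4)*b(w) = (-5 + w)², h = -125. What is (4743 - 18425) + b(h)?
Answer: 3218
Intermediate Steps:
b(w) = (-5 + w)²
(4743 - 18425) + b(h) = (4743 - 18425) + (-5 - 125)² = -13682 + (-130)² = -13682 + 16900 = 3218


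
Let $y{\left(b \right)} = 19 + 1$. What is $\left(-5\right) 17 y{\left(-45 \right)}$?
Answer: $-1700$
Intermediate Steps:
$y{\left(b \right)} = 20$
$\left(-5\right) 17 y{\left(-45 \right)} = \left(-5\right) 17 \cdot 20 = \left(-85\right) 20 = -1700$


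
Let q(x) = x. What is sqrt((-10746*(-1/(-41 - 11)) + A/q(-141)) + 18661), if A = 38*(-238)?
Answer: sqrt(248880256482)/3666 ≈ 136.08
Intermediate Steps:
A = -9044
sqrt((-10746*(-1/(-41 - 11)) + A/q(-141)) + 18661) = sqrt((-10746*(-1/(-41 - 11)) - 9044/(-141)) + 18661) = sqrt((-10746/((-52*(-1))) - 9044*(-1/141)) + 18661) = sqrt((-10746/52 + 9044/141) + 18661) = sqrt((-10746*1/52 + 9044/141) + 18661) = sqrt((-5373/26 + 9044/141) + 18661) = sqrt(-522449/3666 + 18661) = sqrt(67888777/3666) = sqrt(248880256482)/3666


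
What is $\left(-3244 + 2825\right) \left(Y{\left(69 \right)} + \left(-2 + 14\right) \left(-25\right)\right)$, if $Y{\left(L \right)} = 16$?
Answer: $118996$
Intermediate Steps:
$\left(-3244 + 2825\right) \left(Y{\left(69 \right)} + \left(-2 + 14\right) \left(-25\right)\right) = \left(-3244 + 2825\right) \left(16 + \left(-2 + 14\right) \left(-25\right)\right) = - 419 \left(16 + 12 \left(-25\right)\right) = - 419 \left(16 - 300\right) = \left(-419\right) \left(-284\right) = 118996$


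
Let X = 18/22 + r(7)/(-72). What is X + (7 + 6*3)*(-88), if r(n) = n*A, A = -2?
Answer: -870799/396 ≈ -2199.0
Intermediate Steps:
r(n) = -2*n (r(n) = n*(-2) = -2*n)
X = 401/396 (X = 18/22 - 2*7/(-72) = 18*(1/22) - 14*(-1/72) = 9/11 + 7/36 = 401/396 ≈ 1.0126)
X + (7 + 6*3)*(-88) = 401/396 + (7 + 6*3)*(-88) = 401/396 + (7 + 18)*(-88) = 401/396 + 25*(-88) = 401/396 - 2200 = -870799/396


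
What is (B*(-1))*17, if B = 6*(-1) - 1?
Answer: 119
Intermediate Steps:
B = -7 (B = -6 - 1 = -7)
(B*(-1))*17 = -7*(-1)*17 = 7*17 = 119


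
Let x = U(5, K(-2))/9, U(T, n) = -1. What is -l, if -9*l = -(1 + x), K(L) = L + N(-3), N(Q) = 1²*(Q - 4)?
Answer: -8/81 ≈ -0.098765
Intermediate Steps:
N(Q) = -4 + Q (N(Q) = 1*(-4 + Q) = -4 + Q)
K(L) = -7 + L (K(L) = L + (-4 - 3) = L - 7 = -7 + L)
x = -⅑ (x = -1/9 = -1*⅑ = -⅑ ≈ -0.11111)
l = 8/81 (l = -(-1)*(1 - ⅑)/9 = -(-1)*8/(9*9) = -⅑*(-8/9) = 8/81 ≈ 0.098765)
-l = -1*8/81 = -8/81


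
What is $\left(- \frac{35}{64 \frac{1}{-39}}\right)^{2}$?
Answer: $\frac{1863225}{4096} \approx 454.89$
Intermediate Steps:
$\left(- \frac{35}{64 \frac{1}{-39}}\right)^{2} = \left(- \frac{35}{64 \left(- \frac{1}{39}\right)}\right)^{2} = \left(- \frac{35}{- \frac{64}{39}}\right)^{2} = \left(\left(-35\right) \left(- \frac{39}{64}\right)\right)^{2} = \left(\frac{1365}{64}\right)^{2} = \frac{1863225}{4096}$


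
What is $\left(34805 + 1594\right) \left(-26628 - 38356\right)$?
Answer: $-2365352616$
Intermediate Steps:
$\left(34805 + 1594\right) \left(-26628 - 38356\right) = 36399 \left(-64984\right) = -2365352616$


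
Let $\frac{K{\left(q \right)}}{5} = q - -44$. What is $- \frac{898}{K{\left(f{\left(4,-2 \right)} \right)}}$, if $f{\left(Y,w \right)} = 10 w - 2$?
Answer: $- \frac{449}{55} \approx -8.1636$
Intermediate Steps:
$f{\left(Y,w \right)} = -2 + 10 w$
$K{\left(q \right)} = 220 + 5 q$ ($K{\left(q \right)} = 5 \left(q - -44\right) = 5 \left(q + 44\right) = 5 \left(44 + q\right) = 220 + 5 q$)
$- \frac{898}{K{\left(f{\left(4,-2 \right)} \right)}} = - \frac{898}{220 + 5 \left(-2 + 10 \left(-2\right)\right)} = - \frac{898}{220 + 5 \left(-2 - 20\right)} = - \frac{898}{220 + 5 \left(-22\right)} = - \frac{898}{220 - 110} = - \frac{898}{110} = \left(-898\right) \frac{1}{110} = - \frac{449}{55}$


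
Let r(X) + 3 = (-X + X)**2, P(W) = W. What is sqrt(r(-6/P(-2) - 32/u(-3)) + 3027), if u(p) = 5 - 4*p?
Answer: 12*sqrt(21) ≈ 54.991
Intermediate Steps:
u(p) = 5 - 4*p
r(X) = -3 (r(X) = -3 + (-X + X)**2 = -3 + 0**2 = -3 + 0 = -3)
sqrt(r(-6/P(-2) - 32/u(-3)) + 3027) = sqrt(-3 + 3027) = sqrt(3024) = 12*sqrt(21)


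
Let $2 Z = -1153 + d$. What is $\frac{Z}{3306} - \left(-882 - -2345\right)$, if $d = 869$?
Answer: $- \frac{2418410}{1653} \approx -1463.0$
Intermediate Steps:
$Z = -142$ ($Z = \frac{-1153 + 869}{2} = \frac{1}{2} \left(-284\right) = -142$)
$\frac{Z}{3306} - \left(-882 - -2345\right) = - \frac{142}{3306} - \left(-882 - -2345\right) = \left(-142\right) \frac{1}{3306} - \left(-882 + 2345\right) = - \frac{71}{1653} - 1463 = - \frac{2418410}{1653}$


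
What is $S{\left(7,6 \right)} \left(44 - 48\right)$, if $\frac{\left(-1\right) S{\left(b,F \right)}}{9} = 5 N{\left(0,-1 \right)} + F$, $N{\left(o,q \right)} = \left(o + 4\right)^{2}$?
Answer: $3096$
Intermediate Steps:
$N{\left(o,q \right)} = \left(4 + o\right)^{2}$
$S{\left(b,F \right)} = -720 - 9 F$ ($S{\left(b,F \right)} = - 9 \left(5 \left(4 + 0\right)^{2} + F\right) = - 9 \left(5 \cdot 4^{2} + F\right) = - 9 \left(5 \cdot 16 + F\right) = - 9 \left(80 + F\right) = -720 - 9 F$)
$S{\left(7,6 \right)} \left(44 - 48\right) = \left(-720 - 54\right) \left(44 - 48\right) = \left(-720 - 54\right) \left(-4\right) = \left(-774\right) \left(-4\right) = 3096$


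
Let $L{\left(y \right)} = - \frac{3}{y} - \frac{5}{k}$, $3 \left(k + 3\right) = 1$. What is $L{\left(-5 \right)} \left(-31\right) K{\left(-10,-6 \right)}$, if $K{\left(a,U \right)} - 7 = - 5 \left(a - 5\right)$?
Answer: $- \frac{125829}{20} \approx -6291.5$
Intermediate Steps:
$k = - \frac{8}{3}$ ($k = -3 + \frac{1}{3} \cdot 1 = -3 + \frac{1}{3} = - \frac{8}{3} \approx -2.6667$)
$K{\left(a,U \right)} = 32 - 5 a$ ($K{\left(a,U \right)} = 7 - 5 \left(a - 5\right) = 7 - 5 \left(-5 + a\right) = 7 - \left(-25 + 5 a\right) = 32 - 5 a$)
$L{\left(y \right)} = \frac{15}{8} - \frac{3}{y}$ ($L{\left(y \right)} = - \frac{3}{y} - \frac{5}{- \frac{8}{3}} = - \frac{3}{y} - - \frac{15}{8} = - \frac{3}{y} + \frac{15}{8} = \frac{15}{8} - \frac{3}{y}$)
$L{\left(-5 \right)} \left(-31\right) K{\left(-10,-6 \right)} = \left(\frac{15}{8} - \frac{3}{-5}\right) \left(-31\right) \left(32 - -50\right) = \left(\frac{15}{8} - - \frac{3}{5}\right) \left(-31\right) \left(32 + 50\right) = \left(\frac{15}{8} + \frac{3}{5}\right) \left(-31\right) 82 = \frac{99}{40} \left(-31\right) 82 = \left(- \frac{3069}{40}\right) 82 = - \frac{125829}{20}$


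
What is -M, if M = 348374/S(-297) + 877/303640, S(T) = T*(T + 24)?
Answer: -8142414569/1893802680 ≈ -4.2995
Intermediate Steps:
S(T) = T*(24 + T)
M = 8142414569/1893802680 (M = 348374/((-297*(24 - 297))) + 877/303640 = 348374/((-297*(-273))) + 877*(1/303640) = 348374/81081 + 877/303640 = 348374*(1/81081) + 877/303640 = 26798/6237 + 877/303640 = 8142414569/1893802680 ≈ 4.2995)
-M = -1*8142414569/1893802680 = -8142414569/1893802680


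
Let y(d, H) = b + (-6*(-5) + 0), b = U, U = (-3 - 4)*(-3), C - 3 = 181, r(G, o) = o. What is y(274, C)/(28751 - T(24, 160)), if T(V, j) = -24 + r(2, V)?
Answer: 51/28751 ≈ 0.0017739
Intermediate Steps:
C = 184 (C = 3 + 181 = 184)
U = 21 (U = -7*(-3) = 21)
b = 21
y(d, H) = 51 (y(d, H) = 21 + (-6*(-5) + 0) = 21 + (30 + 0) = 21 + 30 = 51)
T(V, j) = -24 + V
y(274, C)/(28751 - T(24, 160)) = 51/(28751 - (-24 + 24)) = 51/(28751 - 1*0) = 51/(28751 + 0) = 51/28751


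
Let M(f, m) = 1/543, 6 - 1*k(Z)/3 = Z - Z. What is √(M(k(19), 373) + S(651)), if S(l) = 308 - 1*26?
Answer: √83147961/543 ≈ 16.793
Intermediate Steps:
k(Z) = 18 (k(Z) = 18 - 3*(Z - Z) = 18 - 3*0 = 18 + 0 = 18)
M(f, m) = 1/543
S(l) = 282 (S(l) = 308 - 26 = 282)
√(M(k(19), 373) + S(651)) = √(1/543 + 282) = √(153127/543) = √83147961/543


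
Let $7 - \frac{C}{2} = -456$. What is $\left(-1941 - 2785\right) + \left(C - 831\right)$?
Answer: $-4631$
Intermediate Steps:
$C = 926$ ($C = 14 - -912 = 14 + 912 = 926$)
$\left(-1941 - 2785\right) + \left(C - 831\right) = \left(-1941 - 2785\right) + \left(926 - 831\right) = -4726 + \left(926 - 831\right) = -4726 + 95 = -4631$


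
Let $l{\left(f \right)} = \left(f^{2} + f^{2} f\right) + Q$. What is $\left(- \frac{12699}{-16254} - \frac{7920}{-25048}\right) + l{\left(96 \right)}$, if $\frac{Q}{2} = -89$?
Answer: $\frac{5053928153345}{5654586} \approx 8.9378 \cdot 10^{5}$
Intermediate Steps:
$Q = -178$ ($Q = 2 \left(-89\right) = -178$)
$l{\left(f \right)} = -178 + f^{2} + f^{3}$ ($l{\left(f \right)} = \left(f^{2} + f^{2} f\right) - 178 = \left(f^{2} + f^{3}\right) - 178 = -178 + f^{2} + f^{3}$)
$\left(- \frac{12699}{-16254} - \frac{7920}{-25048}\right) + l{\left(96 \right)} = \left(- \frac{12699}{-16254} - \frac{7920}{-25048}\right) + \left(-178 + 96^{2} + 96^{3}\right) = \left(\left(-12699\right) \left(- \frac{1}{16254}\right) - - \frac{990}{3131}\right) + \left(-178 + 9216 + 884736\right) = \left(\frac{1411}{1806} + \frac{990}{3131}\right) + 893774 = \frac{6205781}{5654586} + 893774 = \frac{5053928153345}{5654586}$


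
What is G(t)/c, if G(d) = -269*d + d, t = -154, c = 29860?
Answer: 10318/7465 ≈ 1.3822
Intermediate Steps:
G(d) = -268*d
G(t)/c = -268*(-154)/29860 = 41272*(1/29860) = 10318/7465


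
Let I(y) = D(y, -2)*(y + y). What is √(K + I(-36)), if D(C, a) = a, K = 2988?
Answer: 6*√87 ≈ 55.964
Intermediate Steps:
I(y) = -4*y (I(y) = -2*(y + y) = -4*y)
√(K + I(-36)) = √(2988 - 4*(-36)) = √(2988 + 144) = √3132 = 6*√87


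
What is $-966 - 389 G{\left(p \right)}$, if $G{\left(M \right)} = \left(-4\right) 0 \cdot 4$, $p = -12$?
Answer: $-966$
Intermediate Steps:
$G{\left(M \right)} = 0$ ($G{\left(M \right)} = 0 \cdot 4 = 0$)
$-966 - 389 G{\left(p \right)} = -966 - 0 = -966 + 0 = -966$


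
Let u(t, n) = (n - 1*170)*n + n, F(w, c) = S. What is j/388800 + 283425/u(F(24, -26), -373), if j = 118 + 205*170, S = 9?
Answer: 2443020431/1637544600 ≈ 1.4919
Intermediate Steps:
F(w, c) = 9
j = 34968 (j = 118 + 34850 = 34968)
u(t, n) = n + n*(-170 + n) (u(t, n) = (n - 170)*n + n = (-170 + n)*n + n = n*(-170 + n) + n = n + n*(-170 + n))
j/388800 + 283425/u(F(24, -26), -373) = 34968/388800 + 283425/((-373*(-169 - 373))) = 34968*(1/388800) + 283425/((-373*(-542))) = 1457/16200 + 283425/202166 = 2443020431/1637544600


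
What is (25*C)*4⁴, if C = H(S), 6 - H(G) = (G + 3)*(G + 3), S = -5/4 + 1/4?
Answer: 12800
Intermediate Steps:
S = -1 (S = -5*¼ + 1*(¼) = -5/4 + ¼ = -1)
H(G) = 6 - (3 + G)² (H(G) = 6 - (G + 3)*(G + 3) = 6 - (3 + G)*(3 + G) = 6 - (3 + G)²)
C = 2 (C = 6 - (3 - 1)² = 6 - 1*2² = 6 - 1*4 = 6 - 4 = 2)
(25*C)*4⁴ = (25*2)*4⁴ = 50*256 = 12800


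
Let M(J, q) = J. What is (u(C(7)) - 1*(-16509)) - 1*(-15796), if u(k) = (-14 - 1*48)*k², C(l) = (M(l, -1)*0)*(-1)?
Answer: 32305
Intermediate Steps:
C(l) = 0 (C(l) = (l*0)*(-1) = 0*(-1) = 0)
u(k) = -62*k² (u(k) = (-14 - 48)*k² = -62*k²)
(u(C(7)) - 1*(-16509)) - 1*(-15796) = (-62*0² - 1*(-16509)) - 1*(-15796) = (-62*0 + 16509) + 15796 = (0 + 16509) + 15796 = 16509 + 15796 = 32305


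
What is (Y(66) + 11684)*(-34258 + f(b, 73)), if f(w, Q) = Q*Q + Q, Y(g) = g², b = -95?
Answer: -462850240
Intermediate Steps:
f(w, Q) = Q + Q² (f(w, Q) = Q² + Q = Q + Q²)
(Y(66) + 11684)*(-34258 + f(b, 73)) = (66² + 11684)*(-34258 + 73*(1 + 73)) = (4356 + 11684)*(-34258 + 73*74) = 16040*(-34258 + 5402) = 16040*(-28856) = -462850240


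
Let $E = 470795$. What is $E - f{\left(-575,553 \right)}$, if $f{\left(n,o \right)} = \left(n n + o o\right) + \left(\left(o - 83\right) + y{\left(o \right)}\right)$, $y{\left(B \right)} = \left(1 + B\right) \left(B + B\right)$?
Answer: $-778833$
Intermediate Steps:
$y{\left(B \right)} = 2 B \left(1 + B\right)$ ($y{\left(B \right)} = \left(1 + B\right) 2 B = 2 B \left(1 + B\right)$)
$f{\left(n,o \right)} = -83 + o + n^{2} + o^{2} + 2 o \left(1 + o\right)$ ($f{\left(n,o \right)} = \left(n n + o o\right) + \left(\left(o - 83\right) + 2 o \left(1 + o\right)\right) = \left(n^{2} + o^{2}\right) + \left(\left(-83 + o\right) + 2 o \left(1 + o\right)\right) = \left(n^{2} + o^{2}\right) + \left(-83 + o + 2 o \left(1 + o\right)\right) = -83 + o + n^{2} + o^{2} + 2 o \left(1 + o\right)$)
$E - f{\left(-575,553 \right)} = 470795 - \left(-83 + \left(-575\right)^{2} + 3 \cdot 553 + 3 \cdot 553^{2}\right) = 470795 - \left(-83 + 330625 + 1659 + 3 \cdot 305809\right) = 470795 - \left(-83 + 330625 + 1659 + 917427\right) = 470795 - 1249628 = -778833$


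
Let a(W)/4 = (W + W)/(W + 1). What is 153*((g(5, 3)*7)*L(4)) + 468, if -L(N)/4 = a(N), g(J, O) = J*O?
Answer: -410796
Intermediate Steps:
a(W) = 8*W/(1 + W) (a(W) = 4*((W + W)/(W + 1)) = 4*((2*W)/(1 + W)) = 4*(2*W/(1 + W)) = 8*W/(1 + W))
L(N) = -32*N/(1 + N)
153*((g(5, 3)*7)*L(4)) + 468 = 153*(((5*3)*7)*(-32*4/(1 + 4))) + 468 = 153*((15*7)*(-32*4/5)) + 468 = 153*(105*(-32*4*1/5)) + 468 = 153*(105*(-128/5)) + 468 = 153*(-2688) + 468 = -411264 + 468 = -410796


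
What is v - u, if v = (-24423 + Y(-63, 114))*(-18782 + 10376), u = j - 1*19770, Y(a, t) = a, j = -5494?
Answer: 205854580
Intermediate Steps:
u = -25264 (u = -5494 - 1*19770 = -5494 - 19770 = -25264)
v = 205829316 (v = (-24423 - 63)*(-18782 + 10376) = -24486*(-8406) = 205829316)
v - u = 205829316 - 1*(-25264) = 205829316 + 25264 = 205854580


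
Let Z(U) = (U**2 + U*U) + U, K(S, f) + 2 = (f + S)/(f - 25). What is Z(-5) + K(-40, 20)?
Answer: 47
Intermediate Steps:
K(S, f) = -2 + (S + f)/(-25 + f) (K(S, f) = -2 + (f + S)/(f - 25) = -2 + (S + f)/(-25 + f))
Z(U) = U + 2*U**2 (Z(U) = (U**2 + U**2) + U = 2*U**2 + U = U + 2*U**2)
Z(-5) + K(-40, 20) = -5*(1 + 2*(-5)) + (50 - 40 - 1*20)/(-25 + 20) = -5*(1 - 10) + (50 - 40 - 20)/(-5) = -5*(-9) - 1/5*(-10) = 45 + 2 = 47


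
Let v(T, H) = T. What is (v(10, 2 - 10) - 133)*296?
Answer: -36408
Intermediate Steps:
(v(10, 2 - 10) - 133)*296 = (10 - 133)*296 = -123*296 = -36408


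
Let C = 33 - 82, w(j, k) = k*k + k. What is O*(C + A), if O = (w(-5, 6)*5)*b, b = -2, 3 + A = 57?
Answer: -2100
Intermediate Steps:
A = 54 (A = -3 + 57 = 54)
w(j, k) = k + k² (w(j, k) = k² + k = k + k²)
C = -49
O = -420 (O = ((6*(1 + 6))*5)*(-2) = ((6*7)*5)*(-2) = (42*5)*(-2) = 210*(-2) = -420)
O*(C + A) = -420*(-49 + 54) = -420*5 = -2100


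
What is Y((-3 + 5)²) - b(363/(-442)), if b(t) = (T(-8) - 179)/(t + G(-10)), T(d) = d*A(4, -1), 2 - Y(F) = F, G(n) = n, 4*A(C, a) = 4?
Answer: -92220/4783 ≈ -19.281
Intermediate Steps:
A(C, a) = 1 (A(C, a) = (¼)*4 = 1)
Y(F) = 2 - F
T(d) = d (T(d) = d*1 = d)
b(t) = -187/(-10 + t) (b(t) = (-8 - 179)/(t - 10) = -187/(-10 + t))
Y((-3 + 5)²) - b(363/(-442)) = (2 - (-3 + 5)²) - (-187)/(-10 + 363/(-442)) = (2 - 1*2²) - (-187)/(-10 + 363*(-1/442)) = (2 - 1*4) - (-187)/(-10 - 363/442) = (2 - 4) - (-187)/(-4783/442) = -2 - (-187)*(-442)/4783 = -2 - 1*82654/4783 = -2 - 82654/4783 = -92220/4783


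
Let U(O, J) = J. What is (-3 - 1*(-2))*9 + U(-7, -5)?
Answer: -14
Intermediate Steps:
(-3 - 1*(-2))*9 + U(-7, -5) = (-3 - 1*(-2))*9 - 5 = (-3 + 2)*9 - 5 = -1*9 - 5 = -9 - 5 = -14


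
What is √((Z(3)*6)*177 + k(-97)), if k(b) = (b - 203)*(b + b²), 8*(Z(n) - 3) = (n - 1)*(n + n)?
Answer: 3*I*√309869 ≈ 1670.0*I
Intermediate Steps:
Z(n) = 3 + n*(-1 + n)/4 (Z(n) = 3 + ((n - 1)*(n + n))/8 = 3 + ((-1 + n)*(2*n))/8 = 3 + (2*n*(-1 + n))/8 = 3 + n*(-1 + n)/4)
k(b) = (-203 + b)*(b + b²)
√((Z(3)*6)*177 + k(-97)) = √(((3 - ¼*3 + (¼)*3²)*6)*177 - 97*(-203 + (-97)² - 202*(-97))) = √(((3 - ¾ + (¼)*9)*6)*177 - 97*(-203 + 9409 + 19594)) = √(((3 - ¾ + 9/4)*6)*177 - 97*28800) = √(((9/2)*6)*177 - 2793600) = √(27*177 - 2793600) = √(4779 - 2793600) = √(-2788821) = 3*I*√309869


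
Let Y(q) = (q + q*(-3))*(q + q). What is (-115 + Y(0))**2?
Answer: 13225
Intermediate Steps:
Y(q) = -4*q**2 (Y(q) = (q - 3*q)*(2*q) = (-2*q)*(2*q) = -4*q**2)
(-115 + Y(0))**2 = (-115 - 4*0**2)**2 = (-115 - 4*0)**2 = (-115 + 0)**2 = (-115)**2 = 13225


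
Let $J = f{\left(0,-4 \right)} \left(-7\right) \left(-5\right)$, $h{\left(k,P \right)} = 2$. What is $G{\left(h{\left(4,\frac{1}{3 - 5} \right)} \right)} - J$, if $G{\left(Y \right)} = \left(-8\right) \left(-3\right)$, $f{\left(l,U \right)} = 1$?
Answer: $-11$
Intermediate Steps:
$J = 35$ ($J = 1 \left(-7\right) \left(-5\right) = \left(-7\right) \left(-5\right) = 35$)
$G{\left(Y \right)} = 24$
$G{\left(h{\left(4,\frac{1}{3 - 5} \right)} \right)} - J = 24 - 35 = -11$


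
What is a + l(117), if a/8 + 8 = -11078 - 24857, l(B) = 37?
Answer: -287507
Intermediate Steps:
a = -287544 (a = -64 + 8*(-11078 - 24857) = -64 + 8*(-35935) = -64 - 287480 = -287544)
a + l(117) = -287544 + 37 = -287507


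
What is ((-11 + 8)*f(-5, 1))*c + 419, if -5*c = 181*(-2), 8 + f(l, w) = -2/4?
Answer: 11326/5 ≈ 2265.2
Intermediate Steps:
f(l, w) = -17/2 (f(l, w) = -8 - 2/4 = -8 - 1*1/2 = -8 - 1/2 = -17/2)
c = 362/5 (c = -181*(-2)/5 = -1/5*(-362) = 362/5 ≈ 72.400)
((-11 + 8)*f(-5, 1))*c + 419 = ((-11 + 8)*(-17/2))*(362/5) + 419 = -3*(-17/2)*(362/5) + 419 = (51/2)*(362/5) + 419 = 9231/5 + 419 = 11326/5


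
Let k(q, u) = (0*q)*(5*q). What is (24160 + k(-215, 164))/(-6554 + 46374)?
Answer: 1208/1991 ≈ 0.60673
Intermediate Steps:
k(q, u) = 0 (k(q, u) = 0*(5*q) = 0)
(24160 + k(-215, 164))/(-6554 + 46374) = (24160 + 0)/(-6554 + 46374) = 24160/39820 = 24160*(1/39820) = 1208/1991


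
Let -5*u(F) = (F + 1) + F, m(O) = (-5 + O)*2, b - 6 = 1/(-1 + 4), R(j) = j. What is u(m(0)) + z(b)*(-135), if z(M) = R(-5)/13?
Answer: 3622/65 ≈ 55.723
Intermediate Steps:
b = 19/3 (b = 6 + 1/(-1 + 4) = 6 + 1/3 = 6 + ⅓ = 19/3 ≈ 6.3333)
m(O) = -10 + 2*O
z(M) = -5/13
u(F) = -⅕ - 2*F/5 (u(F) = -((F + 1) + F)/5 = -((1 + F) + F)/5 = -(1 + 2*F)/5 = -⅕ - 2*F/5)
u(m(0)) + z(b)*(-135) = (-⅕ - 2*(-10 + 2*0)/5) - 5/13*(-135) = (-⅕ - 2*(-10 + 0)/5) + 675/13 = (-⅕ - ⅖*(-10)) + 675/13 = (-⅕ + 4) + 675/13 = 19/5 + 675/13 = 3622/65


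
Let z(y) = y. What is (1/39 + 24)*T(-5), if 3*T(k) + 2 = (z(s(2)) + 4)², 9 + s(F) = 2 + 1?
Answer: 1874/117 ≈ 16.017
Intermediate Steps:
s(F) = -6 (s(F) = -9 + (2 + 1) = -9 + 3 = -6)
T(k) = ⅔ (T(k) = -⅔ + (-6 + 4)²/3 = -⅔ + (⅓)*(-2)² = -⅔ + (⅓)*4 = -⅔ + 4/3 = ⅔)
(1/39 + 24)*T(-5) = (1/39 + 24)*(⅔) = (937/39)*(⅔) = 1874/117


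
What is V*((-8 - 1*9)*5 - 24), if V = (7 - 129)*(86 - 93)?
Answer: -93086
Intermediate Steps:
V = 854 (V = -122*(-7) = 854)
V*((-8 - 1*9)*5 - 24) = 854*((-8 - 1*9)*5 - 24) = 854*((-8 - 9)*5 - 24) = 854*(-17*5 - 24) = 854*(-85 - 24) = 854*(-109) = -93086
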